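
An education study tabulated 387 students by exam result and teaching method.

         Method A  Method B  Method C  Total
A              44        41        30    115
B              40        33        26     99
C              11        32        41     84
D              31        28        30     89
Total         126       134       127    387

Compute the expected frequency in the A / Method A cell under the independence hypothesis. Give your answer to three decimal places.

Row total (A) = 115; column total (Method A) = 126; grand total N = 387.
Expected count = (row total × column total) / N = 115 × 126 / 387 = 37.442.

37.442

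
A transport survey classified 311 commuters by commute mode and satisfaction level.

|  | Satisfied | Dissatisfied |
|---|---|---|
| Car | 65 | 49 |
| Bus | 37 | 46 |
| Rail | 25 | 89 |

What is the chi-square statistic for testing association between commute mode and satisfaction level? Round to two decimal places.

29.70

Row totals: 114, 83, 114. Column totals: 127, 184. Grand total N = 311.
Expected counts (row total × column total / N):
  Car, Satisfied: 114×127/311 = 46.553
  Car, Dissatisfied: 114×184/311 = 67.447
  Bus, Satisfied: 83×127/311 = 33.894
  Bus, Dissatisfied: 83×184/311 = 49.106
  Rail, Satisfied: 114×127/311 = 46.553
  Rail, Dissatisfied: 114×184/311 = 67.447
Contributions (O − E)²/E:
  (65 − 46.553)²/46.553 = 7.3098
  (49 − 67.447)²/67.447 = 5.0453
  (37 − 33.894)²/33.894 = 0.2846
  (46 − 49.106)²/49.106 = 0.1965
  (25 − 46.553)²/46.553 = 9.9786
  (89 − 67.447)²/67.447 = 6.8874
χ² = 7.3098 + 5.0453 + 0.2846 + 0.1965 + 9.9786 + 6.8874 = 29.70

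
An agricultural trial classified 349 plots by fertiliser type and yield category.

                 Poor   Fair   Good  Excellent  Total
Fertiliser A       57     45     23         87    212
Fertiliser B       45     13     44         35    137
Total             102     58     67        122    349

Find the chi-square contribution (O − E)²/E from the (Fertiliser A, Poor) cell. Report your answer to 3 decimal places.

0.397

Row total (Fertiliser A) = 212; column total (Poor) = 102; N = 349.
Expected count E = 212 × 102 / 349 = 61.9599.
Contribution = (O − E)²/E = (57 − 61.9599)² / 61.9599 = 0.397.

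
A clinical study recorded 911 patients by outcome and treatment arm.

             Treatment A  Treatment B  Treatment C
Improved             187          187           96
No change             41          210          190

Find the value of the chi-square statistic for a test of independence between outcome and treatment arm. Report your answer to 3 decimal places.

124.922

Row totals: 470, 441. Column totals: 228, 397, 286. Grand total N = 911.
Expected counts (row total × column total / N):
  Improved, Treatment A: 470×228/911 = 117.6290
  Improved, Treatment B: 470×397/911 = 204.8189
  Improved, Treatment C: 470×286/911 = 147.5521
  No change, Treatment A: 441×228/911 = 110.3710
  No change, Treatment B: 441×397/911 = 192.1811
  No change, Treatment C: 441×286/911 = 138.4479
Contributions (O − E)²/E:
  (187 − 117.6290)²/117.6290 = 40.9111
  (187 − 204.8189)²/204.8189 = 1.5502
  (96 − 147.5521)²/147.5521 = 18.0114
  (41 − 110.3710)²/110.3710 = 43.6015
  (210 − 192.1811)²/192.1811 = 1.6522
  (190 − 138.4479)²/138.4479 = 19.1958
χ² = 40.9111 + 1.5502 + 18.0114 + 43.6015 + 1.6522 + 19.1958 = 124.922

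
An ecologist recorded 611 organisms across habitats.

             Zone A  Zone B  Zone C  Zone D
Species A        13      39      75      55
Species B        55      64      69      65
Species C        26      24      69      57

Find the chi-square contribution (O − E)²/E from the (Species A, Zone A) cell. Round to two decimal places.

Row total (Species A) = 182; column total (Zone A) = 94; N = 611.
Expected count E = 182 × 94 / 611 = 28.000.
Contribution = (O − E)²/E = (13 − 28.000)² / 28.000 = 8.04.

8.04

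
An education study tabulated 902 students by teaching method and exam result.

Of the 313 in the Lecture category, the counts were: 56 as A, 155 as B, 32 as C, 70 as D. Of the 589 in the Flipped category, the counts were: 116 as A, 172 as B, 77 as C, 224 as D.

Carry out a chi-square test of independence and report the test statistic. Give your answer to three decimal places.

40.388

Row totals: 313, 589. Column totals: 172, 327, 109, 294. Grand total N = 902.
Expected counts (row total × column total / N):
  Lecture, A: 313×172/902 = 59.68514
  Lecture, B: 313×327/902 = 113.47118
  Lecture, C: 313×109/902 = 37.82373
  Lecture, D: 313×294/902 = 102.01996
  Flipped, A: 589×172/902 = 112.31486
  Flipped, B: 589×327/902 = 213.52882
  Flipped, C: 589×109/902 = 71.17627
  Flipped, D: 589×294/902 = 191.98004
Contributions (O − E)²/E:
  (56 − 59.68514)²/59.68514 = 0.2275
  (155 − 113.47118)²/113.47118 = 15.1990
  (32 − 37.82373)²/37.82373 = 0.8967
  (70 − 102.01996)²/102.01996 = 10.0498
  (116 − 112.31486)²/112.31486 = 0.1209
  (172 − 213.52882)²/213.52882 = 8.0769
  (77 − 71.17627)²/71.17627 = 0.4765
  (224 − 191.98004)²/191.98004 = 5.3405
χ² = 0.2275 + 15.1990 + 0.8967 + 10.0498 + 0.1209 + 8.0769 + 0.4765 + 5.3405 = 40.388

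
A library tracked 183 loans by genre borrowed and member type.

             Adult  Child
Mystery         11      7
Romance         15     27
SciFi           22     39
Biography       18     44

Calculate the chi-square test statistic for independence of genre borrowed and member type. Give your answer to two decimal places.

6.23

Row totals: 18, 42, 61, 62. Column totals: 66, 117. Grand total N = 183.
Expected counts (row total × column total / N):
  Mystery, Adult: 18×66/183 = 6.492
  Mystery, Child: 18×117/183 = 11.508
  Romance, Adult: 42×66/183 = 15.148
  Romance, Child: 42×117/183 = 26.852
  SciFi, Adult: 61×66/183 = 22.000
  SciFi, Child: 61×117/183 = 39.000
  Biography, Adult: 62×66/183 = 22.361
  Biography, Child: 62×117/183 = 39.639
Contributions (O − E)²/E:
  (11 − 6.492)²/6.492 = 3.1303
  (7 − 11.508)²/11.508 = 1.7659
  (15 − 15.148)²/15.148 = 0.0014
  (27 − 26.852)²/26.852 = 0.0008
  (22 − 22.000)²/22.000 = 0.0000
  (39 − 39.000)²/39.000 = 0.0000
  (18 − 22.361)²/22.361 = 0.8505
  (44 − 39.639)²/39.639 = 0.4798
χ² = 3.1303 + 1.7659 + 0.0014 + 0.0008 + 0.0000 + 0.0000 + 0.8505 + 0.4798 = 6.23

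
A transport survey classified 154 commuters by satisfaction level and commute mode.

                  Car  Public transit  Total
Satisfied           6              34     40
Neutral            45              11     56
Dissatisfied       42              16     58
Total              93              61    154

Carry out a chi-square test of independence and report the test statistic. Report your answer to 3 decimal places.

47.291

Grand total N = 154.
Expected counts (row total × column total / N):
  Satisfied, Car: 40×93/154 = 24.15584
  Satisfied, Public transit: 40×61/154 = 15.84416
  Neutral, Car: 56×93/154 = 33.81818
  Neutral, Public transit: 56×61/154 = 22.18182
  Dissatisfied, Car: 58×93/154 = 35.02597
  Dissatisfied, Public transit: 58×61/154 = 22.97403
Contributions (O − E)²/E:
  (6 − 24.15584)²/24.15584 = 13.6462
  (34 − 15.84416)²/15.84416 = 20.8048
  (45 − 33.81818)²/33.81818 = 3.6972
  (11 − 22.18182)²/22.18182 = 5.6367
  (42 − 35.02597)²/35.02597 = 1.3886
  (16 − 22.97403)²/22.97403 = 2.1170
χ² = 13.6462 + 20.8048 + 3.6972 + 5.6367 + 1.3886 + 2.1170 = 47.291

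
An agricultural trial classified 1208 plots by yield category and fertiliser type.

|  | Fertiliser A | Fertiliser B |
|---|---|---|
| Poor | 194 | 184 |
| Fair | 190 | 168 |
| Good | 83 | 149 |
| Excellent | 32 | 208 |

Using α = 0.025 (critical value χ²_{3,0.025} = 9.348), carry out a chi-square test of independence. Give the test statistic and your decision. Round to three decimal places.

Row totals: 378, 358, 232, 240. Column totals: 499, 709. Grand total N = 1208.
Expected counts (row total × column total / N):
  Poor, Fertiliser A: 378×499/1208 = 156.1440
  Poor, Fertiliser B: 378×709/1208 = 221.8560
  Fair, Fertiliser A: 358×499/1208 = 147.8825
  Fair, Fertiliser B: 358×709/1208 = 210.1175
  Good, Fertiliser A: 232×499/1208 = 95.8344
  Good, Fertiliser B: 232×709/1208 = 136.1656
  Excellent, Fertiliser A: 240×499/1208 = 99.1391
  Excellent, Fertiliser B: 240×709/1208 = 140.8609
Contributions (O − E)²/E:
  (194 − 156.1440)²/156.1440 = 9.1779
  (184 − 221.8560)²/221.8560 = 6.4595
  (190 − 147.8825)²/147.8825 = 11.9952
  (168 − 210.1175)²/210.1175 = 8.4423
  (83 − 95.8344)²/95.8344 = 1.7188
  (149 − 136.1656)²/136.1656 = 1.2097
  (32 − 99.1391)²/99.1391 = 45.4680
  (208 − 140.8609)²/140.8609 = 32.0008
χ² = 9.1779 + 6.4595 + 11.9952 + 8.4423 + 1.7188 + 1.2097 + 45.4680 + 32.0008 = 116.472
df = (4−1)(2−1) = 3. Since 116.472 > 9.348, reject the null hypothesis of independence at α = 0.025.

116.472; reject H₀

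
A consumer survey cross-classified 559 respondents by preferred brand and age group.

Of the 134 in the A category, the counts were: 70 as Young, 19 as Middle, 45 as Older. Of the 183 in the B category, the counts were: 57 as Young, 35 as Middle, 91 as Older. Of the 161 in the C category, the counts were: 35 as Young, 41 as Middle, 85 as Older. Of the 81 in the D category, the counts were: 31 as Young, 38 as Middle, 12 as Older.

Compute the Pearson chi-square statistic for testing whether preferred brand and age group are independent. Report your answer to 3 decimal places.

Row totals: 134, 183, 161, 81. Column totals: 193, 133, 233. Grand total N = 559.
Expected counts (row total × column total / N):
  A, Young: 134×193/559 = 46.2648
  A, Middle: 134×133/559 = 31.8819
  A, Older: 134×233/559 = 55.8533
  B, Young: 183×193/559 = 63.1825
  B, Middle: 183×133/559 = 43.5403
  B, Older: 183×233/559 = 76.2773
  C, Young: 161×193/559 = 55.5868
  C, Middle: 161×133/559 = 38.3059
  C, Older: 161×233/559 = 67.1073
  D, Young: 81×193/559 = 27.9660
  D, Middle: 81×133/559 = 19.2719
  D, Older: 81×233/559 = 33.7621
Contributions (O − E)²/E:
  (70 − 46.2648)²/46.2648 = 12.1769
  (19 − 31.8819)²/31.8819 = 5.2049
  (45 − 55.8533)²/55.8533 = 2.1090
  (57 − 63.1825)²/63.1825 = 0.6050
  (35 − 43.5403)²/43.5403 = 1.6752
  (91 − 76.2773)²/76.2773 = 2.8417
  (35 − 55.5868)²/55.5868 = 7.6244
  (41 − 38.3059)²/38.3059 = 0.1895
  (85 − 67.1073)²/67.1073 = 4.7707
  (31 − 27.9660)²/27.9660 = 0.3292
  (38 − 19.2719)²/19.2719 = 18.1996
  (12 − 33.7621)²/33.7621 = 14.0272
χ² = 12.1769 + 5.2049 + 2.1090 + 0.6050 + 1.6752 + 2.8417 + 7.6244 + 0.1895 + 4.7707 + 0.3292 + 18.1996 + 14.0272 = 69.753

69.753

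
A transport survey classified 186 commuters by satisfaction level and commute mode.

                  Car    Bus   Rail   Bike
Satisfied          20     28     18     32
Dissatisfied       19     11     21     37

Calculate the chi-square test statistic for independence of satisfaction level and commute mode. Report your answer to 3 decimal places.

7.513

Row totals: 98, 88. Column totals: 39, 39, 39, 69. Grand total N = 186.
Expected counts (row total × column total / N):
  Satisfied, Car: 98×39/186 = 20.5484
  Satisfied, Bus: 98×39/186 = 20.5484
  Satisfied, Rail: 98×39/186 = 20.5484
  Satisfied, Bike: 98×69/186 = 36.3548
  Dissatisfied, Car: 88×39/186 = 18.4516
  Dissatisfied, Bus: 88×39/186 = 18.4516
  Dissatisfied, Rail: 88×39/186 = 18.4516
  Dissatisfied, Bike: 88×69/186 = 32.6452
Contributions (O − E)²/E:
  (20 − 20.5484)²/20.5484 = 0.0146
  (28 − 20.5484)²/20.5484 = 2.7022
  (18 − 20.5484)²/20.5484 = 0.3161
  (32 − 36.3548)²/36.3548 = 0.5216
  (19 − 18.4516)²/18.4516 = 0.0163
  (11 − 18.4516)²/18.4516 = 3.0093
  (21 − 18.4516)²/18.4516 = 0.3520
  (37 − 32.6452)²/32.6452 = 0.5809
χ² = 0.0146 + 2.7022 + 0.3161 + 0.5216 + 0.0163 + 3.0093 + 0.3520 + 0.5809 = 7.513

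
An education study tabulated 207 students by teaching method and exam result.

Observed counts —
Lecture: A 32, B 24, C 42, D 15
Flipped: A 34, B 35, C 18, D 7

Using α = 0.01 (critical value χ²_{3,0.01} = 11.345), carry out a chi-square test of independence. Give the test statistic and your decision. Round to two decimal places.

Row totals: 113, 94. Column totals: 66, 59, 60, 22. Grand total N = 207.
Expected counts (row total × column total / N):
  Lecture, A: 113×66/207 = 36.0290
  Lecture, B: 113×59/207 = 32.2077
  Lecture, C: 113×60/207 = 32.7536
  Lecture, D: 113×22/207 = 12.0097
  Flipped, A: 94×66/207 = 29.9710
  Flipped, B: 94×59/207 = 26.7923
  Flipped, C: 94×60/207 = 27.2464
  Flipped, D: 94×22/207 = 9.9903
Contributions (O − E)²/E:
  (32 − 36.0290)²/36.0290 = 0.4505
  (24 − 32.2077)²/32.2077 = 2.0916
  (42 − 32.7536)²/32.7536 = 2.6103
  (15 − 12.0097)²/12.0097 = 0.7446
  (34 − 29.9710)²/29.9710 = 0.5416
  (35 − 26.7923)²/26.7923 = 2.5144
  (18 − 27.2464)²/27.2464 = 3.1379
  (7 − 9.9903)²/9.9903 = 0.8951
χ² = 0.4505 + 2.0916 + 2.6103 + 0.7446 + 0.5416 + 2.5144 + 3.1379 + 0.8951 = 12.99
df = (2−1)(4−1) = 3. Since 12.99 > 11.345, reject the null hypothesis of independence at α = 0.01.

12.99; reject H₀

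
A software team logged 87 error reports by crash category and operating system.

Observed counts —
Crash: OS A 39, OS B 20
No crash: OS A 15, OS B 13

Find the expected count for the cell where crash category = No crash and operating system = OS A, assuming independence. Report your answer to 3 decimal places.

17.379

Row total (No crash) = 28; column total (OS A) = 54; grand total N = 87.
Expected count = (row total × column total) / N = 28 × 54 / 87 = 17.379.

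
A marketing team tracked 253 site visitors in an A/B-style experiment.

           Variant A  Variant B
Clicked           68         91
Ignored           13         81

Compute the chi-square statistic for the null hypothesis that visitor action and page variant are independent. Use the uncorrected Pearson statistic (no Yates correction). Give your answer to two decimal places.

22.73

Row totals: 159, 94. Column totals: 81, 172. Grand total N = 253.
Expected counts (row total × column total / N):
  Clicked, Variant A: 159×81/253 = 50.905
  Clicked, Variant B: 159×172/253 = 108.095
  Ignored, Variant A: 94×81/253 = 30.095
  Ignored, Variant B: 94×172/253 = 63.905
Contributions (O − E)²/E:
  (68 − 50.905)²/50.905 = 5.7409
  (91 − 108.095)²/108.095 = 2.7035
  (13 − 30.095)²/30.095 = 9.7106
  (81 − 63.905)²/63.905 = 4.5730
χ² = 5.7409 + 2.7035 + 9.7106 + 4.5730 = 22.73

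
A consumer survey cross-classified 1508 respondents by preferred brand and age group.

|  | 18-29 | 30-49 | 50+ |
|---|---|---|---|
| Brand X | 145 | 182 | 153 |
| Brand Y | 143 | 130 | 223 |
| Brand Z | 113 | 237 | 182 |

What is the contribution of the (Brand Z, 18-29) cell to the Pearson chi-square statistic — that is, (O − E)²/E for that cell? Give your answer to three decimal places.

5.728

Row total (Brand Z) = 532; column total (18-29) = 401; N = 1508.
Expected count E = 532 × 401 / 1508 = 141.4668.
Contribution = (O − E)²/E = (113 − 141.4668)² / 141.4668 = 5.728.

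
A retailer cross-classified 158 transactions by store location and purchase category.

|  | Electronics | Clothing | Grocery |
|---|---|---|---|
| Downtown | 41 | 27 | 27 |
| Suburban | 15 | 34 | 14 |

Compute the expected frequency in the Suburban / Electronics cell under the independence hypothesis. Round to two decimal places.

Row total (Suburban) = 63; column total (Electronics) = 56; grand total N = 158.
Expected count = (row total × column total) / N = 63 × 56 / 158 = 22.33.

22.33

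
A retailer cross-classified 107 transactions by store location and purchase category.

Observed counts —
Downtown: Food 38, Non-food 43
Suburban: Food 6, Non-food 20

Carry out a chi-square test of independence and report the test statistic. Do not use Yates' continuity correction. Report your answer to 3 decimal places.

Row totals: 81, 26. Column totals: 44, 63. Grand total N = 107.
Expected counts (row total × column total / N):
  Downtown, Food: 81×44/107 = 33.3084
  Downtown, Non-food: 81×63/107 = 47.6916
  Suburban, Food: 26×44/107 = 10.6916
  Suburban, Non-food: 26×63/107 = 15.3084
Contributions (O − E)²/E:
  (38 − 33.3084)²/33.3084 = 0.6608
  (43 − 47.6916)²/47.6916 = 0.4615
  (6 − 10.6916)²/10.6916 = 2.0587
  (20 − 15.3084)²/15.3084 = 1.4378
χ² = 0.6608 + 0.4615 + 2.0587 + 1.4378 = 4.619

4.619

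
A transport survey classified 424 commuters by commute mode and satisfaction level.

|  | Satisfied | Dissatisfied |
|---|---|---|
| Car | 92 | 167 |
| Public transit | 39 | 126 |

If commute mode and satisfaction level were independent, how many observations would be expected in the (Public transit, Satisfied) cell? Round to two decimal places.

50.98

Row total (Public transit) = 165; column total (Satisfied) = 131; grand total N = 424.
Expected count = (row total × column total) / N = 165 × 131 / 424 = 50.98.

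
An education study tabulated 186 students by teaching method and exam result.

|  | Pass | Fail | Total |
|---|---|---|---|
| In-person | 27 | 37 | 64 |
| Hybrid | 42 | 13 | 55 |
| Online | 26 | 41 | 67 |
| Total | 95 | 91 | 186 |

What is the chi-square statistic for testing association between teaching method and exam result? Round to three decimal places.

Grand total N = 186.
Expected counts (row total × column total / N):
  In-person, Pass: 64×95/186 = 32.68817
  In-person, Fail: 64×91/186 = 31.31183
  Hybrid, Pass: 55×95/186 = 28.09140
  Hybrid, Fail: 55×91/186 = 26.90860
  Online, Pass: 67×95/186 = 34.22043
  Online, Fail: 67×91/186 = 32.77957
Contributions (O − E)²/E:
  (27 − 32.68817)²/32.68817 = 0.9898
  (37 − 31.31183)²/31.31183 = 1.0333
  (42 − 28.09140)²/28.09140 = 6.8864
  (13 − 26.90860)²/26.90860 = 7.1891
  (26 − 34.22043)²/34.22043 = 1.9747
  (41 − 32.77957)²/32.77957 = 2.0615
χ² = 0.9898 + 1.0333 + 6.8864 + 7.1891 + 1.9747 + 2.0615 = 20.135

20.135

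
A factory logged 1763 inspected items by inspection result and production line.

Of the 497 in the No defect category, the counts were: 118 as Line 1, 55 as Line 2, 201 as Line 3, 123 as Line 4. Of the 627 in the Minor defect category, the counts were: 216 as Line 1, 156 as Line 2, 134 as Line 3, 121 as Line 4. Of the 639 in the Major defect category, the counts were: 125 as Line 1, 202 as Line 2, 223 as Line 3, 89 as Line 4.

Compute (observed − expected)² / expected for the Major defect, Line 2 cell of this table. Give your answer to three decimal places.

Row total (Major defect) = 639; column total (Line 2) = 413; N = 1763.
Expected count E = 639 × 413 / 1763 = 149.6920.
Contribution = (O − E)²/E = (202 − 149.6920)² / 149.6920 = 18.278.

18.278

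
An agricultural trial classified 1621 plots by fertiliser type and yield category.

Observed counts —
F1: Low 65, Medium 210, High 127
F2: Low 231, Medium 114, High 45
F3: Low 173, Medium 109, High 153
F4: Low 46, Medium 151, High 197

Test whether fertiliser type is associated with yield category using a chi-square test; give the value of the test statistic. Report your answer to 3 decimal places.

Row totals: 402, 390, 435, 394. Column totals: 515, 584, 522. Grand total N = 1621.
Expected counts (row total × column total / N):
  F1, Low: 402×515/1621 = 127.7175
  F1, Medium: 402×584/1621 = 144.8291
  F1, High: 402×522/1621 = 129.4534
  F2, Low: 390×515/1621 = 123.9050
  F2, Medium: 390×584/1621 = 140.5059
  F2, High: 390×522/1621 = 125.5891
  F3, Low: 435×515/1621 = 138.2017
  F3, Medium: 435×584/1621 = 156.7181
  F3, High: 435×522/1621 = 140.0802
  F4, Low: 394×515/1621 = 125.1758
  F4, Medium: 394×584/1621 = 141.9469
  F4, High: 394×522/1621 = 126.8772
Contributions (O − E)²/E:
  (65 − 127.7175)²/127.7175 = 30.7983
  (210 − 144.8291)²/144.8291 = 29.3259
  (127 − 129.4534)²/129.4534 = 0.0465
  (231 − 123.9050)²/123.9050 = 92.5656
  (114 − 140.5059)²/140.5059 = 5.0002
  (45 − 125.5891)²/125.5891 = 51.7131
  (173 − 138.2017)²/138.2017 = 8.7620
  (109 − 156.7181)²/156.7181 = 14.5294
  (153 − 140.0802)²/140.0802 = 1.1916
  (46 − 125.1758)²/125.1758 = 50.0800
  (151 − 141.9469)²/141.9469 = 0.5774
  (197 − 126.8772)²/126.8772 = 38.7556
χ² = 30.7983 + 29.3259 + 0.0465 + 92.5656 + 5.0002 + 51.7131 + 8.7620 + 14.5294 + 1.1916 + 50.0800 + 0.5774 + 38.7556 = 323.346

323.346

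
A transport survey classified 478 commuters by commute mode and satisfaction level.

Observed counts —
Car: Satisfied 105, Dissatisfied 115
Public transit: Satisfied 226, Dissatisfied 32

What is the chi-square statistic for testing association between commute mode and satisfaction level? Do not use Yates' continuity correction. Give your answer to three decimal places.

Row totals: 220, 258. Column totals: 331, 147. Grand total N = 478.
Expected counts (row total × column total / N):
  Car, Satisfied: 220×331/478 = 152.3431
  Car, Dissatisfied: 220×147/478 = 67.6569
  Public transit, Satisfied: 258×331/478 = 178.6569
  Public transit, Dissatisfied: 258×147/478 = 79.3431
Contributions (O − E)²/E:
  (105 − 152.3431)²/152.3431 = 14.7126
  (115 − 67.6569)²/67.6569 = 33.1285
  (226 − 178.6569)²/178.6569 = 12.5457
  (32 − 79.3431)²/79.3431 = 28.2491
χ² = 14.7126 + 33.1285 + 12.5457 + 28.2491 = 88.636

88.636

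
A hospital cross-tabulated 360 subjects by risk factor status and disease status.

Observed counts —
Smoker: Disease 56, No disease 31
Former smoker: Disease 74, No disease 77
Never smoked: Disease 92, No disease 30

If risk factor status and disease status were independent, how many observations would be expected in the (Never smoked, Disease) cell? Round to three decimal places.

Row total (Never smoked) = 122; column total (Disease) = 222; grand total N = 360.
Expected count = (row total × column total) / N = 122 × 222 / 360 = 75.233.

75.233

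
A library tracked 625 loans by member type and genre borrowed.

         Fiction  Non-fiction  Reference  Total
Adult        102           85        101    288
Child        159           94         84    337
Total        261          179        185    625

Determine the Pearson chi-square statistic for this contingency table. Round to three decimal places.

Grand total N = 625.
Expected counts (row total × column total / N):
  Adult, Fiction: 288×261/625 = 120.2688
  Adult, Non-fiction: 288×179/625 = 82.4832
  Adult, Reference: 288×185/625 = 85.2480
  Child, Fiction: 337×261/625 = 140.7312
  Child, Non-fiction: 337×179/625 = 96.5168
  Child, Reference: 337×185/625 = 99.7520
Contributions (O − E)²/E:
  (102 − 120.2688)²/120.2688 = 2.7750
  (85 − 82.4832)²/82.4832 = 0.0768
  (101 − 85.2480)²/85.2480 = 2.9106
  (159 − 140.7312)²/140.7312 = 2.3715
  (94 − 96.5168)²/96.5168 = 0.0656
  (84 − 99.7520)²/99.7520 = 2.4874
χ² = 2.7750 + 0.0768 + 2.9106 + 2.3715 + 0.0656 + 2.4874 = 10.687

10.687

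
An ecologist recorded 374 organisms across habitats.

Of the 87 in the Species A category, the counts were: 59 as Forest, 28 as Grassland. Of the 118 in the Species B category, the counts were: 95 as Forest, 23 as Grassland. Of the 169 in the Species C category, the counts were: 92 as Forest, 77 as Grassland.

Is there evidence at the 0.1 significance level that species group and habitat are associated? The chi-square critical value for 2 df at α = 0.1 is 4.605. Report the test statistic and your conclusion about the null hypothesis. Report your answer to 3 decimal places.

Row totals: 87, 118, 169. Column totals: 246, 128. Grand total N = 374.
Expected counts (row total × column total / N):
  Species A, Forest: 87×246/374 = 57.2246
  Species A, Grassland: 87×128/374 = 29.7754
  Species B, Forest: 118×246/374 = 77.6150
  Species B, Grassland: 118×128/374 = 40.3850
  Species C, Forest: 169×246/374 = 111.1604
  Species C, Grassland: 169×128/374 = 57.8396
Contributions (O − E)²/E:
  (59 − 57.2246)²/57.2246 = 0.0551
  (28 − 29.7754)²/29.7754 = 0.1059
  (95 − 77.6150)²/77.6150 = 3.8941
  (23 − 40.3850)²/40.3850 = 7.4839
  (92 − 111.1604)²/111.1604 = 3.3026
  (77 − 57.8396)²/57.8396 = 6.3472
χ² = 0.0551 + 0.1059 + 3.8941 + 7.4839 + 3.3026 + 6.3472 = 21.189
df = (3−1)(2−1) = 2. Since 21.189 > 4.605, reject the null hypothesis of independence at α = 0.1.

21.189; reject H₀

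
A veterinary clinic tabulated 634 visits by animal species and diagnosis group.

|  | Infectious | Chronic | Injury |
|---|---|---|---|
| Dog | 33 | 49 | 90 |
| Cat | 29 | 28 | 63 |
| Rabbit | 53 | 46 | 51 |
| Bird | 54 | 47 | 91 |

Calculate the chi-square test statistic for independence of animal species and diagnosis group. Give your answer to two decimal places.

Row totals: 172, 120, 150, 192. Column totals: 169, 170, 295. Grand total N = 634.
Expected counts (row total × column total / N):
  Dog, Infectious: 172×169/634 = 45.849
  Dog, Chronic: 172×170/634 = 46.120
  Dog, Injury: 172×295/634 = 80.032
  Cat, Infectious: 120×169/634 = 31.987
  Cat, Chronic: 120×170/634 = 32.177
  Cat, Injury: 120×295/634 = 55.836
  Rabbit, Infectious: 150×169/634 = 39.984
  Rabbit, Chronic: 150×170/634 = 40.221
  Rabbit, Injury: 150×295/634 = 69.795
  Bird, Infectious: 192×169/634 = 51.180
  Bird, Chronic: 192×170/634 = 51.483
  Bird, Injury: 192×295/634 = 89.338
Contributions (O − E)²/E:
  (33 − 45.849)²/45.849 = 3.6009
  (49 − 46.120)²/46.120 = 0.1798
  (90 − 80.032)²/80.032 = 1.2415
  (29 − 31.987)²/31.987 = 0.2789
  (28 − 32.177)²/32.177 = 0.5422
  (63 − 55.836)²/55.836 = 0.9192
  (53 − 39.984)²/39.984 = 4.2371
  (46 − 40.221)²/40.221 = 0.8303
  (51 − 69.795)²/69.795 = 5.0613
  (54 − 51.180)²/51.180 = 0.1554
  (47 − 51.483)²/51.483 = 0.3904
  (91 − 89.338)²/89.338 = 0.0309
χ² = 3.6009 + 0.1798 + 1.2415 + 0.2789 + 0.5422 + 0.9192 + 4.2371 + 0.8303 + 5.0613 + 0.1554 + 0.3904 + 0.0309 = 17.47

17.47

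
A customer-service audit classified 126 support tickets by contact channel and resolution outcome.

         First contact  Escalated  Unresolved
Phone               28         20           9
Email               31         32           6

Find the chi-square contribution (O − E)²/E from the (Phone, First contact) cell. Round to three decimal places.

0.064

Row total (Phone) = 57; column total (First contact) = 59; N = 126.
Expected count E = 57 × 59 / 126 = 26.6905.
Contribution = (O − E)²/E = (28 − 26.6905)² / 26.6905 = 0.064.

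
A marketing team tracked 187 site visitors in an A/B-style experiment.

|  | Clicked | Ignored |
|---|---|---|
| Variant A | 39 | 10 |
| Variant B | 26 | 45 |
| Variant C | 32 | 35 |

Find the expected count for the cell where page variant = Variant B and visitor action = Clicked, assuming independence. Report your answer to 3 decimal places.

36.829

Row total (Variant B) = 71; column total (Clicked) = 97; grand total N = 187.
Expected count = (row total × column total) / N = 71 × 97 / 187 = 36.829.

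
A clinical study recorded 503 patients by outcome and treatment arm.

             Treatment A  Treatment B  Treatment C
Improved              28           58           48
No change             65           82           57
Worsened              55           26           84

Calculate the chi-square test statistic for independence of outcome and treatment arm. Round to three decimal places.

39.897

Row totals: 134, 204, 165. Column totals: 148, 166, 189. Grand total N = 503.
Expected counts (row total × column total / N):
  Improved, Treatment A: 134×148/503 = 39.4274
  Improved, Treatment B: 134×166/503 = 44.2227
  Improved, Treatment C: 134×189/503 = 50.3499
  No change, Treatment A: 204×148/503 = 60.0239
  No change, Treatment B: 204×166/503 = 67.3241
  No change, Treatment C: 204×189/503 = 76.6521
  Worsened, Treatment A: 165×148/503 = 48.5487
  Worsened, Treatment B: 165×166/503 = 54.4533
  Worsened, Treatment C: 165×189/503 = 61.9980
Contributions (O − E)²/E:
  (28 − 39.4274)²/39.4274 = 3.3120
  (58 − 44.2227)²/44.2227 = 4.2922
  (48 − 50.3499)²/50.3499 = 0.1097
  (65 − 60.0239)²/60.0239 = 0.4125
  (82 − 67.3241)²/67.3241 = 3.1992
  (57 − 76.6521)²/76.6521 = 5.0384
  (55 − 48.5487)²/48.5487 = 0.8573
  (26 − 54.4533)²/54.4533 = 14.8676
  (84 − 61.9980)²/61.9980 = 7.8081
χ² = 3.3120 + 4.2922 + 0.1097 + 0.4125 + 3.1992 + 5.0384 + 0.8573 + 14.8676 + 7.8081 = 39.897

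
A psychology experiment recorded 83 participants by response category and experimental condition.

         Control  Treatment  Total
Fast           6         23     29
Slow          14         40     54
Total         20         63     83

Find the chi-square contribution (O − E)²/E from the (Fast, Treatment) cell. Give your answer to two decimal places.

Row total (Fast) = 29; column total (Treatment) = 63; N = 83.
Expected count E = 29 × 63 / 83 = 22.012.
Contribution = (O − E)²/E = (23 − 22.012)² / 22.012 = 0.04.

0.04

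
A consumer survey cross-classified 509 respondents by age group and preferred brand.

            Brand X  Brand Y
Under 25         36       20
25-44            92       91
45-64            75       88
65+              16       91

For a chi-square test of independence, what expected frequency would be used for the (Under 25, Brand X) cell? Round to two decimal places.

24.09

Row total (Under 25) = 56; column total (Brand X) = 219; grand total N = 509.
Expected count = (row total × column total) / N = 56 × 219 / 509 = 24.09.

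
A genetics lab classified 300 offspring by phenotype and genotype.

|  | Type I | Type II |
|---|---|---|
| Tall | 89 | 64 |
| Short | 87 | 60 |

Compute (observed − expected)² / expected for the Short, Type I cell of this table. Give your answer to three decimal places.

Row total (Short) = 147; column total (Type I) = 176; N = 300.
Expected count E = 147 × 176 / 300 = 86.2400.
Contribution = (O − E)²/E = (87 − 86.2400)² / 86.2400 = 0.007.

0.007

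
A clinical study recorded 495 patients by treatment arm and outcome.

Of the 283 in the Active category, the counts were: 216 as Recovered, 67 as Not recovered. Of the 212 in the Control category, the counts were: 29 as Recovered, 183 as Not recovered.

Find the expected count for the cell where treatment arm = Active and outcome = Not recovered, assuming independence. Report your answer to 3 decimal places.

Row total (Active) = 283; column total (Not recovered) = 250; grand total N = 495.
Expected count = (row total × column total) / N = 283 × 250 / 495 = 142.929.

142.929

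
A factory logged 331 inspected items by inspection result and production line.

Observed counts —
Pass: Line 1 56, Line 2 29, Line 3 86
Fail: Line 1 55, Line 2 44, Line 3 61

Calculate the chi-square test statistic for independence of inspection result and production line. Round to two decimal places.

Row totals: 171, 160. Column totals: 111, 73, 147. Grand total N = 331.
Expected counts (row total × column total / N):
  Pass, Line 1: 171×111/331 = 57.3444
  Pass, Line 2: 171×73/331 = 37.7130
  Pass, Line 3: 171×147/331 = 75.9426
  Fail, Line 1: 160×111/331 = 53.6556
  Fail, Line 2: 160×73/331 = 35.2870
  Fail, Line 3: 160×147/331 = 71.0574
Contributions (O − E)²/E:
  (56 − 57.3444)²/57.3444 = 0.0315
  (29 − 37.7130)²/37.7130 = 2.0130
  (86 − 75.9426)²/75.9426 = 1.3319
  (55 − 53.6556)²/53.6556 = 0.0337
  (44 − 35.2870)²/35.2870 = 2.1514
  (61 − 71.0574)²/71.0574 = 1.4235
χ² = 0.0315 + 2.0130 + 1.3319 + 0.0337 + 2.1514 + 1.4235 = 6.99

6.99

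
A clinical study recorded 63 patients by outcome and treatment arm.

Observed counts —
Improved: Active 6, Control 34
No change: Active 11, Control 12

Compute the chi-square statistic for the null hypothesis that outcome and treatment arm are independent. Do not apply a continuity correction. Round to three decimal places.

Row totals: 40, 23. Column totals: 17, 46. Grand total N = 63.
Expected counts (row total × column total / N):
  Improved, Active: 40×17/63 = 10.7937
  Improved, Control: 40×46/63 = 29.2063
  No change, Active: 23×17/63 = 6.2063
  No change, Control: 23×46/63 = 16.7937
Contributions (O − E)²/E:
  (6 − 10.7937)²/10.7937 = 2.1290
  (34 − 29.2063)²/29.2063 = 0.7868
  (11 − 6.2063)²/6.2063 = 3.7026
  (12 − 16.7937)²/16.7937 = 1.3683
χ² = 2.1290 + 0.7868 + 3.7026 + 1.3683 = 7.987

7.987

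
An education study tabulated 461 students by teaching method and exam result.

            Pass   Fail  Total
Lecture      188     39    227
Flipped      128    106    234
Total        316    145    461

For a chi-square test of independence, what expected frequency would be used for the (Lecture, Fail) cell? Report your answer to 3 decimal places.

Row total (Lecture) = 227; column total (Fail) = 145; grand total N = 461.
Expected count = (row total × column total) / N = 227 × 145 / 461 = 71.399.

71.399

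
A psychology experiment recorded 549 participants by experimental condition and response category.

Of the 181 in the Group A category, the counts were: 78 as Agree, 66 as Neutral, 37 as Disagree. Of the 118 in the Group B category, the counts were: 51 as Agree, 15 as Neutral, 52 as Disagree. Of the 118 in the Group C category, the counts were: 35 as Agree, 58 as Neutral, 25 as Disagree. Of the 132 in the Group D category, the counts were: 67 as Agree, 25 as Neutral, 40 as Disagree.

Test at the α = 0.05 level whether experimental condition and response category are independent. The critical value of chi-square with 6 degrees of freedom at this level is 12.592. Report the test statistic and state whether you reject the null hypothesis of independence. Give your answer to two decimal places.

Row totals: 181, 118, 118, 132. Column totals: 231, 164, 154. Grand total N = 549.
Expected counts (row total × column total / N):
  Group A, Agree: 181×231/549 = 76.158
  Group A, Neutral: 181×164/549 = 54.069
  Group A, Disagree: 181×154/549 = 50.772
  Group B, Agree: 118×231/549 = 49.650
  Group B, Neutral: 118×164/549 = 35.250
  Group B, Disagree: 118×154/549 = 33.100
  Group C, Agree: 118×231/549 = 49.650
  Group C, Neutral: 118×164/549 = 35.250
  Group C, Disagree: 118×154/549 = 33.100
  Group D, Agree: 132×231/549 = 55.541
  Group D, Neutral: 132×164/549 = 39.432
  Group D, Disagree: 132×154/549 = 37.027
Contributions (O − E)²/E:
  (78 − 76.158)²/76.158 = 0.0446
  (66 − 54.069)²/54.069 = 2.6327
  (37 − 50.772)²/50.772 = 3.7357
  (51 − 49.650)²/49.650 = 0.0367
  (15 − 35.250)²/35.250 = 11.6330
  (52 − 33.100)²/33.100 = 10.7918
  (35 − 49.650)²/49.650 = 4.3227
  (58 − 35.250)²/35.250 = 14.6826
  (25 − 33.100)²/33.100 = 1.9822
  (67 − 55.541)²/55.541 = 2.3642
  (25 − 39.432)²/39.432 = 5.2821
  (40 − 37.027)²/37.027 = 0.2387
χ² = 0.0446 + 2.6327 + 3.7357 + 0.0367 + 11.6330 + 10.7918 + 4.3227 + 14.6826 + 1.9822 + 2.3642 + 5.2821 + 0.2387 = 57.75
df = (4−1)(3−1) = 6. Since 57.75 > 12.592, reject the null hypothesis of independence at α = 0.05.

57.75; reject H₀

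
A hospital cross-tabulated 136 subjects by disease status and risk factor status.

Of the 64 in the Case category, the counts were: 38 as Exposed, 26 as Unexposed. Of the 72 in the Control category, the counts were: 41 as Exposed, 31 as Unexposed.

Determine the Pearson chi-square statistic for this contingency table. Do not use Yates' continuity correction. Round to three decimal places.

Row totals: 64, 72. Column totals: 79, 57. Grand total N = 136.
Expected counts (row total × column total / N):
  Case, Exposed: 64×79/136 = 37.1765
  Case, Unexposed: 64×57/136 = 26.8235
  Control, Exposed: 72×79/136 = 41.8235
  Control, Unexposed: 72×57/136 = 30.1765
Contributions (O − E)²/E:
  (38 − 37.1765)²/37.1765 = 0.0182
  (26 − 26.8235)²/26.8235 = 0.0253
  (41 − 41.8235)²/41.8235 = 0.0162
  (31 − 30.1765)²/30.1765 = 0.0225
χ² = 0.0182 + 0.0253 + 0.0162 + 0.0225 = 0.082

0.082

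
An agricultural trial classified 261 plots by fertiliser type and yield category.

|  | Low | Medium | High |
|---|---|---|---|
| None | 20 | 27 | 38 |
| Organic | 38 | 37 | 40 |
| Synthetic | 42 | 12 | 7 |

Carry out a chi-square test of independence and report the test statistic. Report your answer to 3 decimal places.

35.325

Row totals: 85, 115, 61. Column totals: 100, 76, 85. Grand total N = 261.
Expected counts (row total × column total / N):
  None, Low: 85×100/261 = 32.5670
  None, Medium: 85×76/261 = 24.7510
  None, High: 85×85/261 = 27.6820
  Organic, Low: 115×100/261 = 44.0613
  Organic, Medium: 115×76/261 = 33.4866
  Organic, High: 115×85/261 = 37.4521
  Synthetic, Low: 61×100/261 = 23.3716
  Synthetic, Medium: 61×76/261 = 17.7625
  Synthetic, High: 61×85/261 = 19.8659
Contributions (O − E)²/E:
  (20 − 32.5670)²/32.5670 = 4.8494
  (27 − 24.7510)²/24.7510 = 0.2044
  (38 − 27.6820)²/27.6820 = 3.8459
  (38 − 44.0613)²/44.0613 = 0.8338
  (37 − 33.4866)²/33.4866 = 0.3686
  (40 − 37.4521)²/37.4521 = 0.1733
  (42 − 23.3716)²/23.3716 = 14.8478
  (12 − 17.7625)²/17.7625 = 1.8695
  (7 − 19.8659)²/19.8659 = 8.3324
χ² = 4.8494 + 0.2044 + 3.8459 + 0.8338 + 0.3686 + 0.1733 + 14.8478 + 1.8695 + 8.3324 = 35.325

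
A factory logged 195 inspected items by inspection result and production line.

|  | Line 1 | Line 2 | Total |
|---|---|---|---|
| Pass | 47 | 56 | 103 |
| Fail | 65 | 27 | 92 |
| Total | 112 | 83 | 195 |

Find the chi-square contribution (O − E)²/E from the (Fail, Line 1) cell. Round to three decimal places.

2.798

Row total (Fail) = 92; column total (Line 1) = 112; N = 195.
Expected count E = 92 × 112 / 195 = 52.84103.
Contribution = (O − E)²/E = (65 − 52.84103)² / 52.84103 = 2.798.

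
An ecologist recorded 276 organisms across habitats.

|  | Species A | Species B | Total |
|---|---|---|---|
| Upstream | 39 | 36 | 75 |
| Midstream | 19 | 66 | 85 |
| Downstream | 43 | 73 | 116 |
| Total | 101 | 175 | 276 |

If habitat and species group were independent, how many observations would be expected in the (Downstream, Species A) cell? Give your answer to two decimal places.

Row total (Downstream) = 116; column total (Species A) = 101; grand total N = 276.
Expected count = (row total × column total) / N = 116 × 101 / 276 = 42.45.

42.45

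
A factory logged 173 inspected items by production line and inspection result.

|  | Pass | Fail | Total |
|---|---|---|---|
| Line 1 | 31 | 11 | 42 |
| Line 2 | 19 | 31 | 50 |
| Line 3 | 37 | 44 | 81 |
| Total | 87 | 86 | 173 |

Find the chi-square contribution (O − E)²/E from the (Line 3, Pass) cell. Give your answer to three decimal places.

0.342

Row total (Line 3) = 81; column total (Pass) = 87; N = 173.
Expected count E = 81 × 87 / 173 = 40.7341.
Contribution = (O − E)²/E = (37 − 40.7341)² / 40.7341 = 0.342.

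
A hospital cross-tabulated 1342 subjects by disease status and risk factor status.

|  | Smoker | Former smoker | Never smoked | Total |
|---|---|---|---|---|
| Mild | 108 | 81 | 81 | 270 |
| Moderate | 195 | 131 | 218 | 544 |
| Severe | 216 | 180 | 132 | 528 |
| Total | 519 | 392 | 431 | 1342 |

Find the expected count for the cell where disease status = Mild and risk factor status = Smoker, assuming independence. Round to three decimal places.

Row total (Mild) = 270; column total (Smoker) = 519; grand total N = 1342.
Expected count = (row total × column total) / N = 270 × 519 / 1342 = 104.419.

104.419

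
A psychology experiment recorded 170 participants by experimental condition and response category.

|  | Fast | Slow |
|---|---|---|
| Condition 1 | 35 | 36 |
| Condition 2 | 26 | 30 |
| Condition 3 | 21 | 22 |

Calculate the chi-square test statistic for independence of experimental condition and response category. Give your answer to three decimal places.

Row totals: 71, 56, 43. Column totals: 82, 88. Grand total N = 170.
Expected counts (row total × column total / N):
  Condition 1, Fast: 71×82/170 = 34.2471
  Condition 1, Slow: 71×88/170 = 36.7529
  Condition 2, Fast: 56×82/170 = 27.0118
  Condition 2, Slow: 56×88/170 = 28.9882
  Condition 3, Fast: 43×82/170 = 20.7412
  Condition 3, Slow: 43×88/170 = 22.2588
Contributions (O − E)²/E:
  (35 − 34.2471)²/34.2471 = 0.0166
  (36 − 36.7529)²/36.7529 = 0.0154
  (26 − 27.0118)²/27.0118 = 0.0379
  (30 − 28.9882)²/28.9882 = 0.0353
  (21 − 20.7412)²/20.7412 = 0.0032
  (22 − 22.2588)²/22.2588 = 0.0030
χ² = 0.0166 + 0.0154 + 0.0379 + 0.0353 + 0.0032 + 0.0030 = 0.111

0.111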